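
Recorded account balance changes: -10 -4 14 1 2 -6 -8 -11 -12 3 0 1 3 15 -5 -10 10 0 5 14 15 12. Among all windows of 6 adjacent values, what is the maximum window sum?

-10 -4 14 1 2 -6 → sum -3
-4 14 1 2 -6 -8 → sum -1
14 1 2 -6 -8 -11 → sum -8
1 2 -6 -8 -11 -12 → sum -34
2 -6 -8 -11 -12 3 → sum -32
-6 -8 -11 -12 3 0 → sum -34
-8 -11 -12 3 0 1 → sum -27
-11 -12 3 0 1 3 → sum -16
-12 3 0 1 3 15 → sum 10
3 0 1 3 15 -5 → sum 17
0 1 3 15 -5 -10 → sum 4
1 3 15 -5 -10 10 → sum 14
3 15 -5 -10 10 0 → sum 13
15 -5 -10 10 0 5 → sum 15
-5 -10 10 0 5 14 → sum 14
-10 10 0 5 14 15 → sum 34
10 0 5 14 15 12 → sum 56
Maximum of these is 56.

56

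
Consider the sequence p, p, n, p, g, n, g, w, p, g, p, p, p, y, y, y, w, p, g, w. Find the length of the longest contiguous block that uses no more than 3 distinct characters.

[p] 1 distinct, len 1
[p, p] 1 distinct, len 2
[p, p, n] 2 distinct, len 3
[p, p, n, p] 2 distinct, len 4
[p, p, n, p, g] 3 distinct, len 5
[p, p, n, p, g, n] 3 distinct, len 6
[p, p, n, p, g, n, g] 3 distinct, len 7
[g, n, g, w] 3 distinct, len 4
[g, w, p] 3 distinct, len 3
[g, w, p, g] 3 distinct, len 4
[g, w, p, g, p] 3 distinct, len 5
[g, w, p, g, p, p] 3 distinct, len 6
[g, w, p, g, p, p, p] 3 distinct, len 7
[p, g, p, p, p, y] 3 distinct, len 6
[p, g, p, p, p, y, y] 3 distinct, len 7
[p, g, p, p, p, y, y, y] 3 distinct, len 8
[p, p, p, y, y, y, w] 3 distinct, len 7
[p, p, p, y, y, y, w, p] 3 distinct, len 8
[w, p, g] 3 distinct, len 3
[w, p, g, w] 3 distinct, len 4
Longest length with ≤3 distinct: 8.

8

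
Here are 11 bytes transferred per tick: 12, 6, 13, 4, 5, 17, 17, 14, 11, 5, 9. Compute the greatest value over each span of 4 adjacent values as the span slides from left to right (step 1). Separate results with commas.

13, 13, 17, 17, 17, 17, 17, 14

12 6 13 4 → max 13
6 13 4 5 → max 13
13 4 5 17 → max 17
4 5 17 17 → max 17
5 17 17 14 → max 17
17 17 14 11 → max 17
17 14 11 5 → max 17
14 11 5 9 → max 14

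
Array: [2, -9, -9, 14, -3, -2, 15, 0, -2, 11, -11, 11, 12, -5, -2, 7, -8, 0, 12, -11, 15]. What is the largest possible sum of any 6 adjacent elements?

24

[2, -9, -9, 14, -3, -2] → sum -7
[-9, -9, 14, -3, -2, 15] → sum 6
[-9, 14, -3, -2, 15, 0] → sum 15
[14, -3, -2, 15, 0, -2] → sum 22
[-3, -2, 15, 0, -2, 11] → sum 19
[-2, 15, 0, -2, 11, -11] → sum 11
[15, 0, -2, 11, -11, 11] → sum 24
[0, -2, 11, -11, 11, 12] → sum 21
[-2, 11, -11, 11, 12, -5] → sum 16
[11, -11, 11, 12, -5, -2] → sum 16
[-11, 11, 12, -5, -2, 7] → sum 12
[11, 12, -5, -2, 7, -8] → sum 15
[12, -5, -2, 7, -8, 0] → sum 4
[-5, -2, 7, -8, 0, 12] → sum 4
[-2, 7, -8, 0, 12, -11] → sum -2
[7, -8, 0, 12, -11, 15] → sum 15
Largest of these is 24.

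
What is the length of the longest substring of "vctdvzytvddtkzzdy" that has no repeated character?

6

add v: [v] len 1
add c: [v, c] len 2
add t: [v, c, t] len 3
add d: [v, c, t, d] len 4
add v (repeat v, move left end past it): [c, t, d, v] len 4
add z: [c, t, d, v, z] len 5
add y: [c, t, d, v, z, y] len 6
add t (repeat t, move left end past it): [d, v, z, y, t] len 5
add v (repeat v, move left end past it): [z, y, t, v] len 4
add d: [z, y, t, v, d] len 5
add d (repeat d, move left end past it): [d] len 1
add t: [d, t] len 2
add k: [d, t, k] len 3
add z: [d, t, k, z] len 4
add z (repeat z, move left end past it): [z] len 1
add d: [z, d] len 2
add y: [z, d, y] len 3
Longest all-distinct length: 6.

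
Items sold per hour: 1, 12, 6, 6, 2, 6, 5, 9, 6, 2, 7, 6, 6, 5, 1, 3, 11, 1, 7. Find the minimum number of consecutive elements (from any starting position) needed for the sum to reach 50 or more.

8

add 1: running sum 1 < 50
add 12: running sum 13 < 50
add 6: running sum 19 < 50
add 6: running sum 25 < 50
add 2: running sum 27 < 50
add 6: running sum 33 < 50
add 5: running sum 38 < 50
add 9: running sum 47 < 50
end 8: [12, 6, 6, 2, 6, 5, 9, 6] sum 52, len 8
end 9: [12, 6, 6, 2, 6, 5, 9, 6, 2] sum 54, len 9
end 10: [12, 6, 6, 2, 6, 5, 9, 6, 2, 7] sum 61, len 10
end 11: [6, 6, 2, 6, 5, 9, 6, 2, 7, 6] sum 55, len 10
end 12: [6, 2, 6, 5, 9, 6, 2, 7, 6, 6] sum 55, len 10
end 13: [6, 5, 9, 6, 2, 7, 6, 6, 5] sum 52, len 9
end 14: [6, 5, 9, 6, 2, 7, 6, 6, 5, 1] sum 53, len 10
end 15: [5, 9, 6, 2, 7, 6, 6, 5, 1, 3] sum 50, len 10
end 16: [9, 6, 2, 7, 6, 6, 5, 1, 3, 11] sum 56, len 10
end 17: [9, 6, 2, 7, 6, 6, 5, 1, 3, 11, 1] sum 57, len 11
end 18: [6, 2, 7, 6, 6, 5, 1, 3, 11, 1, 7] sum 55, len 11
Shortest qualifying length: 8.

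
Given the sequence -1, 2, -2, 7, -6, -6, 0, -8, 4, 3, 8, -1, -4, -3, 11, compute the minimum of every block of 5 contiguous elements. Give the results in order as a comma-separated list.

(-1, 2, -2, 7, -6) → min -6
(2, -2, 7, -6, -6) → min -6
(-2, 7, -6, -6, 0) → min -6
(7, -6, -6, 0, -8) → min -8
(-6, -6, 0, -8, 4) → min -8
(-6, 0, -8, 4, 3) → min -8
(0, -8, 4, 3, 8) → min -8
(-8, 4, 3, 8, -1) → min -8
(4, 3, 8, -1, -4) → min -4
(3, 8, -1, -4, -3) → min -4
(8, -1, -4, -3, 11) → min -4

-6, -6, -6, -8, -8, -8, -8, -8, -4, -4, -4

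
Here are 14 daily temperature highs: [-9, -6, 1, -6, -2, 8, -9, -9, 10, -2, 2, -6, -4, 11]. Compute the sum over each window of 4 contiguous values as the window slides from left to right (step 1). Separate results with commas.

Sliding a size-4 window across the 14 values:
[-9, -6, 1, -6] → sum -20
[-6, 1, -6, -2] → sum -13
[1, -6, -2, 8] → sum 1
[-6, -2, 8, -9] → sum -9
[-2, 8, -9, -9] → sum -12
[8, -9, -9, 10] → sum 0
[-9, -9, 10, -2] → sum -10
[-9, 10, -2, 2] → sum 1
[10, -2, 2, -6] → sum 4
[-2, 2, -6, -4] → sum -10
[2, -6, -4, 11] → sum 3

-20, -13, 1, -9, -12, 0, -10, 1, 4, -10, 3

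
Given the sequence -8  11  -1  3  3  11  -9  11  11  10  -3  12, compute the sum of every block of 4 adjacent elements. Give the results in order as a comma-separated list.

-8 11 -1 3 → sum 5
11 -1 3 3 → sum 16
-1 3 3 11 → sum 16
3 3 11 -9 → sum 8
3 11 -9 11 → sum 16
11 -9 11 11 → sum 24
-9 11 11 10 → sum 23
11 11 10 -3 → sum 29
11 10 -3 12 → sum 30

5, 16, 16, 8, 16, 24, 23, 29, 30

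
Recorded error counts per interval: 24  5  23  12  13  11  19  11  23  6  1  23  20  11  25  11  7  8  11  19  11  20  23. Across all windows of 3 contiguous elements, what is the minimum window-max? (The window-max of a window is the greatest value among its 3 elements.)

[24, 5, 23] → max 24
[5, 23, 12] → max 23
[23, 12, 13] → max 23
[12, 13, 11] → max 13
[13, 11, 19] → max 19
[11, 19, 11] → max 19
[19, 11, 23] → max 23
[11, 23, 6] → max 23
[23, 6, 1] → max 23
[6, 1, 23] → max 23
[1, 23, 20] → max 23
[23, 20, 11] → max 23
[20, 11, 25] → max 25
[11, 25, 11] → max 25
[25, 11, 7] → max 25
[11, 7, 8] → max 11
[7, 8, 11] → max 11
[8, 11, 19] → max 19
[11, 19, 11] → max 19
[19, 11, 20] → max 20
[11, 20, 23] → max 23
Minimum of these is 11.

11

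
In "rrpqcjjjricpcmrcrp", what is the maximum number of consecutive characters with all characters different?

[r] len 1
[r] len 1
[r, p] len 2
[r, p, q] len 3
[r, p, q, c] len 4
[r, p, q, c, j] len 5
[j] len 1
[j] len 1
[j, r] len 2
[j, r, i] len 3
[j, r, i, c] len 4
[j, r, i, c, p] len 5
[p, c] len 2
[p, c, m] len 3
[p, c, m, r] len 4
[m, r, c] len 3
[c, r] len 2
[c, r, p] len 3
Longest all-distinct length: 5.

5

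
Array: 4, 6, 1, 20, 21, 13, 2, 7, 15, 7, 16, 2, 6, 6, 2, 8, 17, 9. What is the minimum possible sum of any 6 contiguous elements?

Each size-6 window and its sum:
[4, 6, 1, 20, 21, 13] → sum 65
[6, 1, 20, 21, 13, 2] → sum 63
[1, 20, 21, 13, 2, 7] → sum 64
[20, 21, 13, 2, 7, 15] → sum 78
[21, 13, 2, 7, 15, 7] → sum 65
[13, 2, 7, 15, 7, 16] → sum 60
[2, 7, 15, 7, 16, 2] → sum 49
[7, 15, 7, 16, 2, 6] → sum 53
[15, 7, 16, 2, 6, 6] → sum 52
[7, 16, 2, 6, 6, 2] → sum 39
[16, 2, 6, 6, 2, 8] → sum 40
[2, 6, 6, 2, 8, 17] → sum 41
[6, 6, 2, 8, 17, 9] → sum 48
Minimum of these is 39.

39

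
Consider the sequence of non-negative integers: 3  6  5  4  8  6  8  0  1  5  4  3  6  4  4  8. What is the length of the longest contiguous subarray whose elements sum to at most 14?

[3] sum 3 len 1
[3, 6] sum 9 len 2
[3, 6, 5] sum 14 len 3
[5, 4] sum 9 len 2
[4, 8] sum 12 len 2
[8, 6] sum 14 len 2
[6, 8] sum 14 len 2
[6, 8, 0] sum 14 len 3
[8, 0, 1] sum 9 len 3
[8, 0, 1, 5] sum 14 len 4
[0, 1, 5, 4] sum 10 len 4
[0, 1, 5, 4, 3] sum 13 len 5
[4, 3, 6] sum 13 len 3
[3, 6, 4] sum 13 len 3
[6, 4, 4] sum 14 len 3
[4, 8] sum 12 len 2
Longest length seen: 5.

5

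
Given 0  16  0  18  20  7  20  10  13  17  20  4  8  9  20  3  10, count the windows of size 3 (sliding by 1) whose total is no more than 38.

9

0 16 0 → sum 16  ≤ 38 ✓
16 0 18 → sum 34  ≤ 38 ✓
0 18 20 → sum 38  ≤ 38 ✓
18 20 7 → sum 45
20 7 20 → sum 47
7 20 10 → sum 37  ≤ 38 ✓
20 10 13 → sum 43
10 13 17 → sum 40
13 17 20 → sum 50
17 20 4 → sum 41
20 4 8 → sum 32  ≤ 38 ✓
4 8 9 → sum 21  ≤ 38 ✓
8 9 20 → sum 37  ≤ 38 ✓
9 20 3 → sum 32  ≤ 38 ✓
20 3 10 → sum 33  ≤ 38 ✓
9 windows satisfy the condition.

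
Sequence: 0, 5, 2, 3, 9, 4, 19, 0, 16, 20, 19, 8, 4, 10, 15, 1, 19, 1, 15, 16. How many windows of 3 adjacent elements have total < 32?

0 5 2 → sum 7  < 32 ✓
5 2 3 → sum 10  < 32 ✓
2 3 9 → sum 14  < 32 ✓
3 9 4 → sum 16  < 32 ✓
9 4 19 → sum 32
4 19 0 → sum 23  < 32 ✓
19 0 16 → sum 35
0 16 20 → sum 36
16 20 19 → sum 55
20 19 8 → sum 47
19 8 4 → sum 31  < 32 ✓
8 4 10 → sum 22  < 32 ✓
4 10 15 → sum 29  < 32 ✓
10 15 1 → sum 26  < 32 ✓
15 1 19 → sum 35
1 19 1 → sum 21  < 32 ✓
19 1 15 → sum 35
1 15 16 → sum 32
10 windows satisfy the condition.

10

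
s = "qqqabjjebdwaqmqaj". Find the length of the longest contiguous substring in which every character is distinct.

add q: [q] len 1
add q (repeat q, move left end past it): [q] len 1
add q (repeat q, move left end past it): [q] len 1
add a: [q, a] len 2
add b: [q, a, b] len 3
add j: [q, a, b, j] len 4
add j (repeat j, move left end past it): [j] len 1
add e: [j, e] len 2
add b: [j, e, b] len 3
add d: [j, e, b, d] len 4
add w: [j, e, b, d, w] len 5
add a: [j, e, b, d, w, a] len 6
add q: [j, e, b, d, w, a, q] len 7
add m: [j, e, b, d, w, a, q, m] len 8
add q (repeat q, move left end past it): [m, q] len 2
add a: [m, q, a] len 3
add j: [m, q, a, j] len 4
Longest all-distinct length: 8.

8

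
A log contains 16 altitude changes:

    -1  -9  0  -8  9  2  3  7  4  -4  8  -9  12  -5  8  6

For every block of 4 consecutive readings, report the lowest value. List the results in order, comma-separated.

-1 -9 0 -8 → min -9
-9 0 -8 9 → min -9
0 -8 9 2 → min -8
-8 9 2 3 → min -8
9 2 3 7 → min 2
2 3 7 4 → min 2
3 7 4 -4 → min -4
7 4 -4 8 → min -4
4 -4 8 -9 → min -9
-4 8 -9 12 → min -9
8 -9 12 -5 → min -9
-9 12 -5 8 → min -9
12 -5 8 6 → min -5

-9, -9, -8, -8, 2, 2, -4, -4, -9, -9, -9, -9, -5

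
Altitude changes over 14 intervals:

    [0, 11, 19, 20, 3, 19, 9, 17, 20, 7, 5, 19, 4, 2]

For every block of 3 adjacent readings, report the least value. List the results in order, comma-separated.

0 11 19 → min 0
11 19 20 → min 11
19 20 3 → min 3
20 3 19 → min 3
3 19 9 → min 3
19 9 17 → min 9
9 17 20 → min 9
17 20 7 → min 7
20 7 5 → min 5
7 5 19 → min 5
5 19 4 → min 4
19 4 2 → min 2

0, 11, 3, 3, 3, 9, 9, 7, 5, 5, 4, 2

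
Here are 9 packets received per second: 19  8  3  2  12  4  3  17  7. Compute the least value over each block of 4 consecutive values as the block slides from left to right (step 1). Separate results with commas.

(19, 8, 3, 2) → min 2
(8, 3, 2, 12) → min 2
(3, 2, 12, 4) → min 2
(2, 12, 4, 3) → min 2
(12, 4, 3, 17) → min 3
(4, 3, 17, 7) → min 3

2, 2, 2, 2, 3, 3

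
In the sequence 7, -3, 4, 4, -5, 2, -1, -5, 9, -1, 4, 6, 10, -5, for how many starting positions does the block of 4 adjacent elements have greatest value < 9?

5

[7, -3, 4, 4] → max 7  < 9 ✓
[-3, 4, 4, -5] → max 4  < 9 ✓
[4, 4, -5, 2] → max 4  < 9 ✓
[4, -5, 2, -1] → max 4  < 9 ✓
[-5, 2, -1, -5] → max 2  < 9 ✓
[2, -1, -5, 9] → max 9
[-1, -5, 9, -1] → max 9
[-5, 9, -1, 4] → max 9
[9, -1, 4, 6] → max 9
[-1, 4, 6, 10] → max 10
[4, 6, 10, -5] → max 10
5 windows satisfy the condition.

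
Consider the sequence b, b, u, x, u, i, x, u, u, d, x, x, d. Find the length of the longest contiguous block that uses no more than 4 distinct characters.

11

add b: window [b] (1 distinct), len 1
add b: window [b, b] (1 distinct), len 2
add u: window [b, b, u] (2 distinct), len 3
add x: window [b, b, u, x] (3 distinct), len 4
add u: window [b, b, u, x, u] (3 distinct), len 5
add i: window [b, b, u, x, u, i] (4 distinct), len 6
add x: window [b, b, u, x, u, i, x] (4 distinct), len 7
add u: window [b, b, u, x, u, i, x, u] (4 distinct), len 8
add u: window [b, b, u, x, u, i, x, u, u] (4 distinct), len 9
add d: window [u, x, u, i, x, u, u, d] (4 distinct), len 8
add x: window [u, x, u, i, x, u, u, d, x] (4 distinct), len 9
add x: window [u, x, u, i, x, u, u, d, x, x] (4 distinct), len 10
add d: window [u, x, u, i, x, u, u, d, x, x, d] (4 distinct), len 11
Longest length with ≤4 distinct: 11.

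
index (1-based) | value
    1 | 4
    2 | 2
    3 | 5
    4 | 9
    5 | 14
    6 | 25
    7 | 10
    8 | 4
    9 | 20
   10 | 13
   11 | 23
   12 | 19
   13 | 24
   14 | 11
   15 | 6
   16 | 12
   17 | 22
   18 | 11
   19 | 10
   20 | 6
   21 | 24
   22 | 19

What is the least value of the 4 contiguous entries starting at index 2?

Elements at indices 2..5: 2, 5, 9, 14
min(2, 5, 9, 14) = 2

2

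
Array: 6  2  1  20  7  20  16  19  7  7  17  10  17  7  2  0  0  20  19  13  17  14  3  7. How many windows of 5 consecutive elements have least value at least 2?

6 2 1 20 7 → min 1
2 1 20 7 20 → min 1
1 20 7 20 16 → min 1
20 7 20 16 19 → min 7  ≥ 2 ✓
7 20 16 19 7 → min 7  ≥ 2 ✓
20 16 19 7 7 → min 7  ≥ 2 ✓
16 19 7 7 17 → min 7  ≥ 2 ✓
19 7 7 17 10 → min 7  ≥ 2 ✓
7 7 17 10 17 → min 7  ≥ 2 ✓
7 17 10 17 7 → min 7  ≥ 2 ✓
17 10 17 7 2 → min 2  ≥ 2 ✓
10 17 7 2 0 → min 0
17 7 2 0 0 → min 0
7 2 0 0 20 → min 0
2 0 0 20 19 → min 0
0 0 20 19 13 → min 0
0 20 19 13 17 → min 0
20 19 13 17 14 → min 13  ≥ 2 ✓
19 13 17 14 3 → min 3  ≥ 2 ✓
13 17 14 3 7 → min 3  ≥ 2 ✓
11 windows satisfy the condition.

11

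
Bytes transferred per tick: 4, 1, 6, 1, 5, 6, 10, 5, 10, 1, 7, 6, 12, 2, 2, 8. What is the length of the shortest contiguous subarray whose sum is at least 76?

Extend right; whenever the sum reaches 76, record the length and shrink from the left:
add 4: running sum 4 < 76
add 1: running sum 5 < 76
add 6: running sum 11 < 76
add 1: running sum 12 < 76
add 5: running sum 17 < 76
add 6: running sum 23 < 76
add 10: running sum 33 < 76
add 5: running sum 38 < 76
add 10: running sum 48 < 76
add 1: running sum 49 < 76
add 7: running sum 56 < 76
add 6: running sum 62 < 76
add 12: running sum 74 < 76
end 13: [4, 1, 6, 1, 5, 6, 10, 5, 10, 1, 7, 6, 12, 2] sum 76, len 14
end 14: [4, 1, 6, 1, 5, 6, 10, 5, 10, 1, 7, 6, 12, 2, 2] sum 78, len 15
end 15: [6, 1, 5, 6, 10, 5, 10, 1, 7, 6, 12, 2, 2, 8] sum 81, len 14
Shortest qualifying length: 14.

14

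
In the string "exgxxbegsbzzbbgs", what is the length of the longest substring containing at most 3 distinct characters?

6

add e: window [e] (1 distinct), len 1
add x: window [e, x] (2 distinct), len 2
add g: window [e, x, g] (3 distinct), len 3
add x: window [e, x, g, x] (3 distinct), len 4
add x: window [e, x, g, x, x] (3 distinct), len 5
add b: window [x, g, x, x, b] (3 distinct), len 5
add e: window [x, x, b, e] (3 distinct), len 4
add g: window [b, e, g] (3 distinct), len 3
add s: window [e, g, s] (3 distinct), len 3
add b: window [g, s, b] (3 distinct), len 3
add z: window [s, b, z] (3 distinct), len 3
add z: window [s, b, z, z] (3 distinct), len 4
add b: window [s, b, z, z, b] (3 distinct), len 5
add b: window [s, b, z, z, b, b] (3 distinct), len 6
add g: window [b, z, z, b, b, g] (3 distinct), len 6
add s: window [b, b, g, s] (3 distinct), len 4
Longest length with ≤3 distinct: 6.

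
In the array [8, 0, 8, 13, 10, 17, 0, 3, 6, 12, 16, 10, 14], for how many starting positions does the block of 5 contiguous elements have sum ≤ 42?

[8, 0, 8, 13, 10] → sum 39  ≤ 42 ✓
[0, 8, 13, 10, 17] → sum 48
[8, 13, 10, 17, 0] → sum 48
[13, 10, 17, 0, 3] → sum 43
[10, 17, 0, 3, 6] → sum 36  ≤ 42 ✓
[17, 0, 3, 6, 12] → sum 38  ≤ 42 ✓
[0, 3, 6, 12, 16] → sum 37  ≤ 42 ✓
[3, 6, 12, 16, 10] → sum 47
[6, 12, 16, 10, 14] → sum 58
4 windows satisfy the condition.

4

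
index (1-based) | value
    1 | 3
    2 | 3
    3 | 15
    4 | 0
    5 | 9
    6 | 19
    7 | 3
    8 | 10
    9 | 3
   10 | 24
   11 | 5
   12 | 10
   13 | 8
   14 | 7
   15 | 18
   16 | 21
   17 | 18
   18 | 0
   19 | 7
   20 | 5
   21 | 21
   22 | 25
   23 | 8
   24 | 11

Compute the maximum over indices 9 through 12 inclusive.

Elements at indices 9..12: 3, 24, 5, 10
max(3, 24, 5, 10) = 24

24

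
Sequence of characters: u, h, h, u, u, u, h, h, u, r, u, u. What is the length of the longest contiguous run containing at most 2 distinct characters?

add u: window [u] (1 distinct), len 1
add h: window [u, h] (2 distinct), len 2
add h: window [u, h, h] (2 distinct), len 3
add u: window [u, h, h, u] (2 distinct), len 4
add u: window [u, h, h, u, u] (2 distinct), len 5
add u: window [u, h, h, u, u, u] (2 distinct), len 6
add h: window [u, h, h, u, u, u, h] (2 distinct), len 7
add h: window [u, h, h, u, u, u, h, h] (2 distinct), len 8
add u: window [u, h, h, u, u, u, h, h, u] (2 distinct), len 9
add r: window [u, r] (2 distinct), len 2
add u: window [u, r, u] (2 distinct), len 3
add u: window [u, r, u, u] (2 distinct), len 4
Longest length with ≤2 distinct: 9.

9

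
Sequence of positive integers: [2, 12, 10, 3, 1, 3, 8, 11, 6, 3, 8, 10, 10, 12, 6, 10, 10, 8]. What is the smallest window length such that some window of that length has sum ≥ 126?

17

add 2: running sum 2 < 126
add 12: running sum 14 < 126
add 10: running sum 24 < 126
add 3: running sum 27 < 126
add 1: running sum 28 < 126
add 3: running sum 31 < 126
add 8: running sum 39 < 126
add 11: running sum 50 < 126
add 6: running sum 56 < 126
add 3: running sum 59 < 126
add 8: running sum 67 < 126
add 10: running sum 77 < 126
add 10: running sum 87 < 126
add 12: running sum 99 < 126
add 6: running sum 105 < 126
add 10: running sum 115 < 126
add 10: running sum 125 < 126
end 17: [12, 10, 3, 1, 3, 8, 11, 6, 3, 8, 10, 10, 12, 6, 10, 10, 8] sum 131, len 17
Shortest qualifying length: 17.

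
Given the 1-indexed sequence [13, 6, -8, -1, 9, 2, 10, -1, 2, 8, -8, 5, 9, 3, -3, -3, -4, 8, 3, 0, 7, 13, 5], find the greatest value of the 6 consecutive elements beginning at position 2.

Elements at indices 2..7: 6, -8, -1, 9, 2, 10
max(6, -8, -1, 9, 2, 10) = 10

10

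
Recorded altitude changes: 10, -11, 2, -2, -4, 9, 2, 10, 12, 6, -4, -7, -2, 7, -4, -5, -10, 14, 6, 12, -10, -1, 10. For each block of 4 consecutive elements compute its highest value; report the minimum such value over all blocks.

2

10 -11 2 -2 → max 10
-11 2 -2 -4 → max 2
2 -2 -4 9 → max 9
-2 -4 9 2 → max 9
-4 9 2 10 → max 10
9 2 10 12 → max 12
2 10 12 6 → max 12
10 12 6 -4 → max 12
12 6 -4 -7 → max 12
6 -4 -7 -2 → max 6
-4 -7 -2 7 → max 7
-7 -2 7 -4 → max 7
-2 7 -4 -5 → max 7
7 -4 -5 -10 → max 7
-4 -5 -10 14 → max 14
-5 -10 14 6 → max 14
-10 14 6 12 → max 14
14 6 12 -10 → max 14
6 12 -10 -1 → max 12
12 -10 -1 10 → max 12
Minimum of these is 2.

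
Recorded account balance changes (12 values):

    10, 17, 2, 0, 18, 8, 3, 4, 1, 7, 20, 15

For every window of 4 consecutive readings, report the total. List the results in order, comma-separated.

[10, 17, 2, 0] → sum 29
[17, 2, 0, 18] → sum 37
[2, 0, 18, 8] → sum 28
[0, 18, 8, 3] → sum 29
[18, 8, 3, 4] → sum 33
[8, 3, 4, 1] → sum 16
[3, 4, 1, 7] → sum 15
[4, 1, 7, 20] → sum 32
[1, 7, 20, 15] → sum 43

29, 37, 28, 29, 33, 16, 15, 32, 43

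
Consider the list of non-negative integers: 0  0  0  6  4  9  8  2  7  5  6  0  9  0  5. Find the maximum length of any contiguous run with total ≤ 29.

add 0: [0] sum 0, len 1
add 0: [0, 0] sum 0, len 2
add 0: [0, 0, 0] sum 0, len 3
add 6: [0, 0, 0, 6] sum 6, len 4
add 4: [0, 0, 0, 6, 4] sum 10, len 5
add 9: [0, 0, 0, 6, 4, 9] sum 19, len 6
add 8: [0, 0, 0, 6, 4, 9, 8] sum 27, len 7
add 2: [0, 0, 0, 6, 4, 9, 8, 2] sum 29, len 8
add 7: [9, 8, 2, 7] sum 26, len 4
add 5: [8, 2, 7, 5] sum 22, len 4
add 6: [8, 2, 7, 5, 6] sum 28, len 5
add 0: [8, 2, 7, 5, 6, 0] sum 28, len 6
add 9: [2, 7, 5, 6, 0, 9] sum 29, len 6
add 0: [2, 7, 5, 6, 0, 9, 0] sum 29, len 7
add 5: [5, 6, 0, 9, 0, 5] sum 25, len 6
Longest length seen: 8.

8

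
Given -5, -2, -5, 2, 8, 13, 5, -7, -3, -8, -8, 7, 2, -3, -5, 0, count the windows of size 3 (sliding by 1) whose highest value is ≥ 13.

-5 -2 -5 → max -2
-2 -5 2 → max 2
-5 2 8 → max 8
2 8 13 → max 13  ≥ 13 ✓
8 13 5 → max 13  ≥ 13 ✓
13 5 -7 → max 13  ≥ 13 ✓
5 -7 -3 → max 5
-7 -3 -8 → max -3
-3 -8 -8 → max -3
-8 -8 7 → max 7
-8 7 2 → max 7
7 2 -3 → max 7
2 -3 -5 → max 2
-3 -5 0 → max 0
3 windows satisfy the condition.

3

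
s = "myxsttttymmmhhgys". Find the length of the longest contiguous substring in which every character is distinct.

5

add m: [m] len 1
add y: [m, y] len 2
add x: [m, y, x] len 3
add s: [m, y, x, s] len 4
add t: [m, y, x, s, t] len 5
add t (repeat t, move left end past it): [t] len 1
add t (repeat t, move left end past it): [t] len 1
add t (repeat t, move left end past it): [t] len 1
add y: [t, y] len 2
add m: [t, y, m] len 3
add m (repeat m, move left end past it): [m] len 1
add m (repeat m, move left end past it): [m] len 1
add h: [m, h] len 2
add h (repeat h, move left end past it): [h] len 1
add g: [h, g] len 2
add y: [h, g, y] len 3
add s: [h, g, y, s] len 4
Longest all-distinct length: 5.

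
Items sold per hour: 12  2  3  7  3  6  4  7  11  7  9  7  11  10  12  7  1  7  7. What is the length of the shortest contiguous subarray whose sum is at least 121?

18

add 12: running sum 12 < 121
add 2: running sum 14 < 121
add 3: running sum 17 < 121
add 7: running sum 24 < 121
add 3: running sum 27 < 121
add 6: running sum 33 < 121
add 4: running sum 37 < 121
add 7: running sum 44 < 121
add 11: running sum 55 < 121
add 7: running sum 62 < 121
add 9: running sum 71 < 121
add 7: running sum 78 < 121
add 11: running sum 89 < 121
add 10: running sum 99 < 121
add 12: running sum 111 < 121
add 7: running sum 118 < 121
add 1: running sum 119 < 121
add 7: shortest ending here [12, 2, 3, 7, 3, 6, 4, 7, 11, 7, 9, 7, 11, 10, 12, 7, 1, 7] sum 126, len 18
add 7: shortest ending here [2, 3, 7, 3, 6, 4, 7, 11, 7, 9, 7, 11, 10, 12, 7, 1, 7, 7] sum 121, len 18
Shortest qualifying length: 18.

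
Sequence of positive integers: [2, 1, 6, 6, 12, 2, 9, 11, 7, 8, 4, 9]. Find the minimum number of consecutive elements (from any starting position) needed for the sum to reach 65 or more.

9

add 2: running sum 2 < 65
add 1: running sum 3 < 65
add 6: running sum 9 < 65
add 6: running sum 15 < 65
add 12: running sum 27 < 65
add 2: running sum 29 < 65
add 9: running sum 38 < 65
add 11: running sum 49 < 65
add 7: running sum 56 < 65
add 8: running sum 64 < 65
add 4: shortest ending here [6, 6, 12, 2, 9, 11, 7, 8, 4] sum 65, len 9
add 9: shortest ending here [6, 12, 2, 9, 11, 7, 8, 4, 9] sum 68, len 9
Shortest qualifying length: 9.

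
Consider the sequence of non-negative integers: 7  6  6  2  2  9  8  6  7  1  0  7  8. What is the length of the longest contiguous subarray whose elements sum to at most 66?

add 7: [7] sum 7, len 1
add 6: [7, 6] sum 13, len 2
add 6: [7, 6, 6] sum 19, len 3
add 2: [7, 6, 6, 2] sum 21, len 4
add 2: [7, 6, 6, 2, 2] sum 23, len 5
add 9: [7, 6, 6, 2, 2, 9] sum 32, len 6
add 8: [7, 6, 6, 2, 2, 9, 8] sum 40, len 7
add 6: [7, 6, 6, 2, 2, 9, 8, 6] sum 46, len 8
add 7: [7, 6, 6, 2, 2, 9, 8, 6, 7] sum 53, len 9
add 1: [7, 6, 6, 2, 2, 9, 8, 6, 7, 1] sum 54, len 10
add 0: [7, 6, 6, 2, 2, 9, 8, 6, 7, 1, 0] sum 54, len 11
add 7: [7, 6, 6, 2, 2, 9, 8, 6, 7, 1, 0, 7] sum 61, len 12
add 8: [6, 6, 2, 2, 9, 8, 6, 7, 1, 0, 7, 8] sum 62, len 12
Longest length seen: 12.

12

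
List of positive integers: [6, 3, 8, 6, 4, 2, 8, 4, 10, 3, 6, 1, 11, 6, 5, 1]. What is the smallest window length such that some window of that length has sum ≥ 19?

add 6: running sum 6 < 19
add 3: running sum 9 < 19
add 8: running sum 17 < 19
end 3: [6, 3, 8, 6] sum 23, len 4
end 4: [3, 8, 6, 4] sum 21, len 4
end 5: [8, 6, 4, 2] sum 20, len 4
end 6: [6, 4, 2, 8] sum 20, len 4
end 7: [6, 4, 2, 8, 4] sum 24, len 5
end 8: [8, 4, 10] sum 22, len 3
end 9: [8, 4, 10, 3] sum 25, len 4
end 10: [10, 3, 6] sum 19, len 3
end 11: [10, 3, 6, 1] sum 20, len 4
end 12: [3, 6, 1, 11] sum 21, len 4
end 13: [6, 1, 11, 6] sum 24, len 4
end 14: [11, 6, 5] sum 22, len 3
end 15: [11, 6, 5, 1] sum 23, len 4
Shortest qualifying length: 3.

3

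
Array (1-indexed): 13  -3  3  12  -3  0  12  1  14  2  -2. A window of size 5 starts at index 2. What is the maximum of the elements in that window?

Elements at indices 2..6: -3, 3, 12, -3, 0
max(-3, 3, 12, -3, 0) = 12

12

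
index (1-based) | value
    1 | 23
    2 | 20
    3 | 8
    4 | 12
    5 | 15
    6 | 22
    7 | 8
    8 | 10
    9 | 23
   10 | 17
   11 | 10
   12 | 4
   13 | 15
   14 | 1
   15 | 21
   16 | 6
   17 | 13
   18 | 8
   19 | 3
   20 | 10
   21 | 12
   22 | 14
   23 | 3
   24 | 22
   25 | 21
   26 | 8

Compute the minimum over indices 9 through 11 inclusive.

Elements at indices 9..11: 23, 17, 10
min(23, 17, 10) = 10

10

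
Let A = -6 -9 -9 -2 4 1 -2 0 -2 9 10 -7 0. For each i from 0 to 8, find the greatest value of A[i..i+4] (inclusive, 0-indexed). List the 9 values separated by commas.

Sliding a size-5 window across the 13 values:
-6 -9 -9 -2 4 → max 4
-9 -9 -2 4 1 → max 4
-9 -2 4 1 -2 → max 4
-2 4 1 -2 0 → max 4
4 1 -2 0 -2 → max 4
1 -2 0 -2 9 → max 9
-2 0 -2 9 10 → max 10
0 -2 9 10 -7 → max 10
-2 9 10 -7 0 → max 10

4, 4, 4, 4, 4, 9, 10, 10, 10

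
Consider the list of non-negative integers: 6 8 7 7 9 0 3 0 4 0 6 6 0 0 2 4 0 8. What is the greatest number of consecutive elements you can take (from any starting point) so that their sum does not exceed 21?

→ 6: sum 6, len 1
→ 8: sum 14, len 2
→ 7: sum 21, len 3
→ 7 (dropped 6, 8): sum 14, len 2
→ 9 (dropped 7): sum 16, len 2
→ 0: sum 16, len 3
→ 3: sum 19, len 4
→ 0: sum 19, len 5
→ 4 (dropped 7): sum 16, len 5
→ 0: sum 16, len 6
→ 6 (dropped 9): sum 13, len 6
→ 6: sum 19, len 7
→ 0: sum 19, len 8
→ 0: sum 19, len 9
→ 2: sum 21, len 10
→ 4 (dropped 0, 3, 0, 4): sum 18, len 7
→ 0: sum 18, len 8
→ 8 (dropped 0, 6): sum 20, len 7
Longest length seen: 10.

10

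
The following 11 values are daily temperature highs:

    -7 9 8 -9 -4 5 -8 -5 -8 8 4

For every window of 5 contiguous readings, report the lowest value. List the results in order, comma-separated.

Sliding a size-5 window across the 11 values:
-7 9 8 -9 -4 → min -9
9 8 -9 -4 5 → min -9
8 -9 -4 5 -8 → min -9
-9 -4 5 -8 -5 → min -9
-4 5 -8 -5 -8 → min -8
5 -8 -5 -8 8 → min -8
-8 -5 -8 8 4 → min -8

-9, -9, -9, -9, -8, -8, -8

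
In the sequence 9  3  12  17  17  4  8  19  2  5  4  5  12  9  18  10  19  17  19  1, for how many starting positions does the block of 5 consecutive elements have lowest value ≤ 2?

(9, 3, 12, 17, 17) → min 3
(3, 12, 17, 17, 4) → min 3
(12, 17, 17, 4, 8) → min 4
(17, 17, 4, 8, 19) → min 4
(17, 4, 8, 19, 2) → min 2  ≤ 2 ✓
(4, 8, 19, 2, 5) → min 2  ≤ 2 ✓
(8, 19, 2, 5, 4) → min 2  ≤ 2 ✓
(19, 2, 5, 4, 5) → min 2  ≤ 2 ✓
(2, 5, 4, 5, 12) → min 2  ≤ 2 ✓
(5, 4, 5, 12, 9) → min 4
(4, 5, 12, 9, 18) → min 4
(5, 12, 9, 18, 10) → min 5
(12, 9, 18, 10, 19) → min 9
(9, 18, 10, 19, 17) → min 9
(18, 10, 19, 17, 19) → min 10
(10, 19, 17, 19, 1) → min 1  ≤ 2 ✓
6 windows satisfy the condition.

6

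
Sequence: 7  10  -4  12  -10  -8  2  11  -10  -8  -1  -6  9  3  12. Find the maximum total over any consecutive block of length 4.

Window sums for each of the 12 positions:
[7, 10, -4, 12] → sum 25
[10, -4, 12, -10] → sum 8
[-4, 12, -10, -8] → sum -10
[12, -10, -8, 2] → sum -4
[-10, -8, 2, 11] → sum -5
[-8, 2, 11, -10] → sum -5
[2, 11, -10, -8] → sum -5
[11, -10, -8, -1] → sum -8
[-10, -8, -1, -6] → sum -25
[-8, -1, -6, 9] → sum -6
[-1, -6, 9, 3] → sum 5
[-6, 9, 3, 12] → sum 18
Maximum of these is 25.

25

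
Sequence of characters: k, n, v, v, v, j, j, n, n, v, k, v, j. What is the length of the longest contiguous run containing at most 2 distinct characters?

[k] 1 distinct, len 1
[k, n] 2 distinct, len 2
[n, v] 2 distinct, len 2
[n, v, v] 2 distinct, len 3
[n, v, v, v] 2 distinct, len 4
[v, v, v, j] 2 distinct, len 4
[v, v, v, j, j] 2 distinct, len 5
[j, j, n] 2 distinct, len 3
[j, j, n, n] 2 distinct, len 4
[n, n, v] 2 distinct, len 3
[v, k] 2 distinct, len 2
[v, k, v] 2 distinct, len 3
[v, j] 2 distinct, len 2
Longest length with ≤2 distinct: 5.

5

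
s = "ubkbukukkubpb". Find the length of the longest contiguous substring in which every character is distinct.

4

add u: [u] len 1
add b: [u, b] len 2
add k: [u, b, k] len 3
add b (repeat b, move left end past it): [k, b] len 2
add u: [k, b, u] len 3
add k (repeat k, move left end past it): [b, u, k] len 3
add u (repeat u, move left end past it): [k, u] len 2
add k (repeat k, move left end past it): [u, k] len 2
add k (repeat k, move left end past it): [k] len 1
add u: [k, u] len 2
add b: [k, u, b] len 3
add p: [k, u, b, p] len 4
add b (repeat b, move left end past it): [p, b] len 2
Longest all-distinct length: 4.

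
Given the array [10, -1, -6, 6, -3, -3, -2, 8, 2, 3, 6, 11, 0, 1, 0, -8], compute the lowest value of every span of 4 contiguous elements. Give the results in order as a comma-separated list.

10 -1 -6 6 → min -6
-1 -6 6 -3 → min -6
-6 6 -3 -3 → min -6
6 -3 -3 -2 → min -3
-3 -3 -2 8 → min -3
-3 -2 8 2 → min -3
-2 8 2 3 → min -2
8 2 3 6 → min 2
2 3 6 11 → min 2
3 6 11 0 → min 0
6 11 0 1 → min 0
11 0 1 0 → min 0
0 1 0 -8 → min -8

-6, -6, -6, -3, -3, -3, -2, 2, 2, 0, 0, 0, -8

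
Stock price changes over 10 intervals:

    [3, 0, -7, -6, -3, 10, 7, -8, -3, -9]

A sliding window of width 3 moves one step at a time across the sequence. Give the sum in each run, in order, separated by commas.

-4, -13, -16, 1, 14, 9, -4, -20

Sliding a size-3 window across the 10 values:
3 0 -7 → sum -4
0 -7 -6 → sum -13
-7 -6 -3 → sum -16
-6 -3 10 → sum 1
-3 10 7 → sum 14
10 7 -8 → sum 9
7 -8 -3 → sum -4
-8 -3 -9 → sum -20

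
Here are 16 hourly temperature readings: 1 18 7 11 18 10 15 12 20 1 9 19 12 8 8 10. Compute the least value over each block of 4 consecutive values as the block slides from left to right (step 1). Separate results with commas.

Sliding a size-4 window across the 16 values:
1 18 7 11 → min 1
18 7 11 18 → min 7
7 11 18 10 → min 7
11 18 10 15 → min 10
18 10 15 12 → min 10
10 15 12 20 → min 10
15 12 20 1 → min 1
12 20 1 9 → min 1
20 1 9 19 → min 1
1 9 19 12 → min 1
9 19 12 8 → min 8
19 12 8 8 → min 8
12 8 8 10 → min 8

1, 7, 7, 10, 10, 10, 1, 1, 1, 1, 8, 8, 8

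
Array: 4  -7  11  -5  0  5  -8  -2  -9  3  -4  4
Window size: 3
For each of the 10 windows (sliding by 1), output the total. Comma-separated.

[4, -7, 11] → sum 8
[-7, 11, -5] → sum -1
[11, -5, 0] → sum 6
[-5, 0, 5] → sum 0
[0, 5, -8] → sum -3
[5, -8, -2] → sum -5
[-8, -2, -9] → sum -19
[-2, -9, 3] → sum -8
[-9, 3, -4] → sum -10
[3, -4, 4] → sum 3

8, -1, 6, 0, -3, -5, -19, -8, -10, 3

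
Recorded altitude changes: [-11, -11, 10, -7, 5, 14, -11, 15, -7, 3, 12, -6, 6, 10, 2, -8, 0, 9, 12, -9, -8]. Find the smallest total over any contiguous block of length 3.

Each size-3 window and its sum:
[-11, -11, 10] → sum -12
[-11, 10, -7] → sum -8
[10, -7, 5] → sum 8
[-7, 5, 14] → sum 12
[5, 14, -11] → sum 8
[14, -11, 15] → sum 18
[-11, 15, -7] → sum -3
[15, -7, 3] → sum 11
[-7, 3, 12] → sum 8
[3, 12, -6] → sum 9
[12, -6, 6] → sum 12
[-6, 6, 10] → sum 10
[6, 10, 2] → sum 18
[10, 2, -8] → sum 4
[2, -8, 0] → sum -6
[-8, 0, 9] → sum 1
[0, 9, 12] → sum 21
[9, 12, -9] → sum 12
[12, -9, -8] → sum -5
Smallest of these is -12.

-12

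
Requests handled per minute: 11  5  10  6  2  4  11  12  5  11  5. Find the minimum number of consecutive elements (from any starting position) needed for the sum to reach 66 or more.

add 11: running sum 11 < 66
add 5: running sum 16 < 66
add 10: running sum 26 < 66
add 6: running sum 32 < 66
add 2: running sum 34 < 66
add 4: running sum 38 < 66
add 11: running sum 49 < 66
add 12: running sum 61 < 66
add 5: shortest ending here [11, 5, 10, 6, 2, 4, 11, 12, 5] sum 66, len 9
add 11: shortest ending here [5, 10, 6, 2, 4, 11, 12, 5, 11] sum 66, len 9
add 5: shortest ending here [10, 6, 2, 4, 11, 12, 5, 11, 5] sum 66, len 9
Shortest qualifying length: 9.

9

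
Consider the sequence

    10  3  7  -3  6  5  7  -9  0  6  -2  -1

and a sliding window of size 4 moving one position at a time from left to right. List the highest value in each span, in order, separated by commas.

10 3 7 -3 → max 10
3 7 -3 6 → max 7
7 -3 6 5 → max 7
-3 6 5 7 → max 7
6 5 7 -9 → max 7
5 7 -9 0 → max 7
7 -9 0 6 → max 7
-9 0 6 -2 → max 6
0 6 -2 -1 → max 6

10, 7, 7, 7, 7, 7, 7, 6, 6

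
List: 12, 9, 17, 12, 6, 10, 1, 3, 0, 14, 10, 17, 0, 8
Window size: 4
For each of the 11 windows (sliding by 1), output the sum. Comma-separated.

(12, 9, 17, 12) → sum 50
(9, 17, 12, 6) → sum 44
(17, 12, 6, 10) → sum 45
(12, 6, 10, 1) → sum 29
(6, 10, 1, 3) → sum 20
(10, 1, 3, 0) → sum 14
(1, 3, 0, 14) → sum 18
(3, 0, 14, 10) → sum 27
(0, 14, 10, 17) → sum 41
(14, 10, 17, 0) → sum 41
(10, 17, 0, 8) → sum 35

50, 44, 45, 29, 20, 14, 18, 27, 41, 41, 35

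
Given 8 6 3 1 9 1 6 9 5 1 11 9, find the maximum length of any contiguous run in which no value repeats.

5

[8] len 1
[8, 6] len 2
[8, 6, 3] len 3
[8, 6, 3, 1] len 4
[8, 6, 3, 1, 9] len 5
[9, 1] len 2
[9, 1, 6] len 3
[1, 6, 9] len 3
[1, 6, 9, 5] len 4
[6, 9, 5, 1] len 4
[6, 9, 5, 1, 11] len 5
[5, 1, 11, 9] len 4
Longest all-distinct length: 5.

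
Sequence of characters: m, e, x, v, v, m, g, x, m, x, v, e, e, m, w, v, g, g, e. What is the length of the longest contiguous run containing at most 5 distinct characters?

14

Extend right; when distinct count exceeds 5, shrink from the left:
[m] 1 distinct, len 1
[m, e] 2 distinct, len 2
[m, e, x] 3 distinct, len 3
[m, e, x, v] 4 distinct, len 4
[m, e, x, v, v] 4 distinct, len 5
[m, e, x, v, v, m] 4 distinct, len 6
[m, e, x, v, v, m, g] 5 distinct, len 7
[m, e, x, v, v, m, g, x] 5 distinct, len 8
[m, e, x, v, v, m, g, x, m] 5 distinct, len 9
[m, e, x, v, v, m, g, x, m, x] 5 distinct, len 10
[m, e, x, v, v, m, g, x, m, x, v] 5 distinct, len 11
[m, e, x, v, v, m, g, x, m, x, v, e] 5 distinct, len 12
[m, e, x, v, v, m, g, x, m, x, v, e, e] 5 distinct, len 13
[m, e, x, v, v, m, g, x, m, x, v, e, e, m] 5 distinct, len 14
[x, m, x, v, e, e, m, w] 5 distinct, len 8
[x, m, x, v, e, e, m, w, v] 5 distinct, len 9
[v, e, e, m, w, v, g] 5 distinct, len 7
[v, e, e, m, w, v, g, g] 5 distinct, len 8
[v, e, e, m, w, v, g, g, e] 5 distinct, len 9
Longest length with ≤5 distinct: 14.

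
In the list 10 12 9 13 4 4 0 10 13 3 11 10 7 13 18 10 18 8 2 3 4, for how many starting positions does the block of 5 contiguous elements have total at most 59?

10 12 9 13 4 → sum 48  ≤ 59 ✓
12 9 13 4 4 → sum 42  ≤ 59 ✓
9 13 4 4 0 → sum 30  ≤ 59 ✓
13 4 4 0 10 → sum 31  ≤ 59 ✓
4 4 0 10 13 → sum 31  ≤ 59 ✓
4 0 10 13 3 → sum 30  ≤ 59 ✓
0 10 13 3 11 → sum 37  ≤ 59 ✓
10 13 3 11 10 → sum 47  ≤ 59 ✓
13 3 11 10 7 → sum 44  ≤ 59 ✓
3 11 10 7 13 → sum 44  ≤ 59 ✓
11 10 7 13 18 → sum 59  ≤ 59 ✓
10 7 13 18 10 → sum 58  ≤ 59 ✓
7 13 18 10 18 → sum 66
13 18 10 18 8 → sum 67
18 10 18 8 2 → sum 56  ≤ 59 ✓
10 18 8 2 3 → sum 41  ≤ 59 ✓
18 8 2 3 4 → sum 35  ≤ 59 ✓
15 windows satisfy the condition.

15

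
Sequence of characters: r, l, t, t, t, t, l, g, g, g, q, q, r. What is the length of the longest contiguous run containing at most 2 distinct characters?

Extend right; when distinct count exceeds 2, shrink from the left:
[r] 1 distinct, len 1
[r, l] 2 distinct, len 2
[l, t] 2 distinct, len 2
[l, t, t] 2 distinct, len 3
[l, t, t, t] 2 distinct, len 4
[l, t, t, t, t] 2 distinct, len 5
[l, t, t, t, t, l] 2 distinct, len 6
[l, g] 2 distinct, len 2
[l, g, g] 2 distinct, len 3
[l, g, g, g] 2 distinct, len 4
[g, g, g, q] 2 distinct, len 4
[g, g, g, q, q] 2 distinct, len 5
[q, q, r] 2 distinct, len 3
Longest length with ≤2 distinct: 6.

6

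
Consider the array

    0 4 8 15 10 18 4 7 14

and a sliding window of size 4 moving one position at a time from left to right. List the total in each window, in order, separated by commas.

27, 37, 51, 47, 39, 43

0 4 8 15 → sum 27
4 8 15 10 → sum 37
8 15 10 18 → sum 51
15 10 18 4 → sum 47
10 18 4 7 → sum 39
18 4 7 14 → sum 43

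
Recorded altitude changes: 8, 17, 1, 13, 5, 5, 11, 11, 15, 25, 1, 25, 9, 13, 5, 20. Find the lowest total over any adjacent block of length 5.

35

Window sums for each of the 12 positions:
8 17 1 13 5 → sum 44
17 1 13 5 5 → sum 41
1 13 5 5 11 → sum 35
13 5 5 11 11 → sum 45
5 5 11 11 15 → sum 47
5 11 11 15 25 → sum 67
11 11 15 25 1 → sum 63
11 15 25 1 25 → sum 77
15 25 1 25 9 → sum 75
25 1 25 9 13 → sum 73
1 25 9 13 5 → sum 53
25 9 13 5 20 → sum 72
Lowest of these is 35.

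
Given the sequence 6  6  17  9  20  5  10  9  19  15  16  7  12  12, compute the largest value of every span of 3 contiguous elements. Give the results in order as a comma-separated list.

(6, 6, 17) → max 17
(6, 17, 9) → max 17
(17, 9, 20) → max 20
(9, 20, 5) → max 20
(20, 5, 10) → max 20
(5, 10, 9) → max 10
(10, 9, 19) → max 19
(9, 19, 15) → max 19
(19, 15, 16) → max 19
(15, 16, 7) → max 16
(16, 7, 12) → max 16
(7, 12, 12) → max 12

17, 17, 20, 20, 20, 10, 19, 19, 19, 16, 16, 12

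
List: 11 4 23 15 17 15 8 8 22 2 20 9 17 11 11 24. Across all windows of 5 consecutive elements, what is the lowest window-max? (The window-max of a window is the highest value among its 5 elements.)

17

[11, 4, 23, 15, 17] → max 23
[4, 23, 15, 17, 15] → max 23
[23, 15, 17, 15, 8] → max 23
[15, 17, 15, 8, 8] → max 17
[17, 15, 8, 8, 22] → max 22
[15, 8, 8, 22, 2] → max 22
[8, 8, 22, 2, 20] → max 22
[8, 22, 2, 20, 9] → max 22
[22, 2, 20, 9, 17] → max 22
[2, 20, 9, 17, 11] → max 20
[20, 9, 17, 11, 11] → max 20
[9, 17, 11, 11, 24] → max 24
Lowest of these is 17.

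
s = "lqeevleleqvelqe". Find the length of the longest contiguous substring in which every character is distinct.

[l] len 1
[l, q] len 2
[l, q, e] len 3
[e] len 1
[e, v] len 2
[e, v, l] len 3
[v, l, e] len 3
[e, l] len 2
[l, e] len 2
[l, e, q] len 3
[l, e, q, v] len 4
[q, v, e] len 3
[q, v, e, l] len 4
[v, e, l, q] len 4
[l, q, e] len 3
Longest all-distinct length: 4.

4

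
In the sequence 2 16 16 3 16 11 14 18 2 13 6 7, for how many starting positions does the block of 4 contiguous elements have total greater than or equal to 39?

7

(2, 16, 16, 3) → sum 37
(16, 16, 3, 16) → sum 51  ≥ 39 ✓
(16, 3, 16, 11) → sum 46  ≥ 39 ✓
(3, 16, 11, 14) → sum 44  ≥ 39 ✓
(16, 11, 14, 18) → sum 59  ≥ 39 ✓
(11, 14, 18, 2) → sum 45  ≥ 39 ✓
(14, 18, 2, 13) → sum 47  ≥ 39 ✓
(18, 2, 13, 6) → sum 39  ≥ 39 ✓
(2, 13, 6, 7) → sum 28
7 windows satisfy the condition.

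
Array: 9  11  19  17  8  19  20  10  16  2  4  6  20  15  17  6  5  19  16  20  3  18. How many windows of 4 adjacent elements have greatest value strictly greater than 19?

11

9 11 19 17 → max 19
11 19 17 8 → max 19
19 17 8 19 → max 19
17 8 19 20 → max 20  > 19 ✓
8 19 20 10 → max 20  > 19 ✓
19 20 10 16 → max 20  > 19 ✓
20 10 16 2 → max 20  > 19 ✓
10 16 2 4 → max 16
16 2 4 6 → max 16
2 4 6 20 → max 20  > 19 ✓
4 6 20 15 → max 20  > 19 ✓
6 20 15 17 → max 20  > 19 ✓
20 15 17 6 → max 20  > 19 ✓
15 17 6 5 → max 17
17 6 5 19 → max 19
6 5 19 16 → max 19
5 19 16 20 → max 20  > 19 ✓
19 16 20 3 → max 20  > 19 ✓
16 20 3 18 → max 20  > 19 ✓
11 windows satisfy the condition.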